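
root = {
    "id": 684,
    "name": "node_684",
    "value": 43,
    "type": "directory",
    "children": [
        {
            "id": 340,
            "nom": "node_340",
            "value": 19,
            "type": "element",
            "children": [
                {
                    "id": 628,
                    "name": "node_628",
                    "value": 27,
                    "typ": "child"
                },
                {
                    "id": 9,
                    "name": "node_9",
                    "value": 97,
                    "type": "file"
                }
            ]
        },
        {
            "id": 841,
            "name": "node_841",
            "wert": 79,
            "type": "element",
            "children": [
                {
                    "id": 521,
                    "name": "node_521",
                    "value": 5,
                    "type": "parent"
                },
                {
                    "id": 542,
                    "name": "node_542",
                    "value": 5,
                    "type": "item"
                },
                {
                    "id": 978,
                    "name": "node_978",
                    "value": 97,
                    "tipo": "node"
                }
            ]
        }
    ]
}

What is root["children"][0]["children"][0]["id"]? 628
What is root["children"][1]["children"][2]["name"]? "node_978"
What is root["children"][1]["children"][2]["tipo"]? "node"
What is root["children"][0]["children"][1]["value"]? 97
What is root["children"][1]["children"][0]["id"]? 521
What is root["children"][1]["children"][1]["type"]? "item"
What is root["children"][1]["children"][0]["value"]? 5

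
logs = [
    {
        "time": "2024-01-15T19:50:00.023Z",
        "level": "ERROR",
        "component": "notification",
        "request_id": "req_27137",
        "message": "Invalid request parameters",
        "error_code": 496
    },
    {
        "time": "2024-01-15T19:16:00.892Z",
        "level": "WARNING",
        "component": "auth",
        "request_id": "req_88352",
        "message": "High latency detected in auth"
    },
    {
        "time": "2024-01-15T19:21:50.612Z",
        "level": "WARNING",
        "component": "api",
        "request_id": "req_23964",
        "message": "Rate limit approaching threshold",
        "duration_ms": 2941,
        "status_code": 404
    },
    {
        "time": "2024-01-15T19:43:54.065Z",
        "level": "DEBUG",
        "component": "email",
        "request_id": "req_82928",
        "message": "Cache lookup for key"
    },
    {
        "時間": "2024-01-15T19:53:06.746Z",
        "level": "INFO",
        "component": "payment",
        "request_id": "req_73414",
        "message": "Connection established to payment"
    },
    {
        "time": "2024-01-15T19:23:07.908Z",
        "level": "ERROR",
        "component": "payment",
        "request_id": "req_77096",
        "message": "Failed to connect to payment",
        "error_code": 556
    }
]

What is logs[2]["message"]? "Rate limit approaching threshold"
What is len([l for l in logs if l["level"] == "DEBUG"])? 1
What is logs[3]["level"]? "DEBUG"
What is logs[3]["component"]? "email"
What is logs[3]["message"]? "Cache lookup for key"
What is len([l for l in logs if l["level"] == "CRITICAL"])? 0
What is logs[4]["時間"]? "2024-01-15T19:53:06.746Z"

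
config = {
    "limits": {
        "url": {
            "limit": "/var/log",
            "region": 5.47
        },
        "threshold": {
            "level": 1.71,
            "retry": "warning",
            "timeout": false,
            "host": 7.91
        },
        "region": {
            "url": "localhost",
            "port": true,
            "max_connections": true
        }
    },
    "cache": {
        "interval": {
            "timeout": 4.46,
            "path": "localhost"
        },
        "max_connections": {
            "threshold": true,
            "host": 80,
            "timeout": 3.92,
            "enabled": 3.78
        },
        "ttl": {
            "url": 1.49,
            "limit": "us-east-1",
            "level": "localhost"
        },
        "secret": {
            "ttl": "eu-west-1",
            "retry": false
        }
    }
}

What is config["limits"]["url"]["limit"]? "/var/log"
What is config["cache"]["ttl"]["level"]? "localhost"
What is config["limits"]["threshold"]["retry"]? "warning"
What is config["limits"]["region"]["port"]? True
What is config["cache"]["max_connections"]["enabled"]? 3.78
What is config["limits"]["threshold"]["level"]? 1.71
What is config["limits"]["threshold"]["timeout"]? False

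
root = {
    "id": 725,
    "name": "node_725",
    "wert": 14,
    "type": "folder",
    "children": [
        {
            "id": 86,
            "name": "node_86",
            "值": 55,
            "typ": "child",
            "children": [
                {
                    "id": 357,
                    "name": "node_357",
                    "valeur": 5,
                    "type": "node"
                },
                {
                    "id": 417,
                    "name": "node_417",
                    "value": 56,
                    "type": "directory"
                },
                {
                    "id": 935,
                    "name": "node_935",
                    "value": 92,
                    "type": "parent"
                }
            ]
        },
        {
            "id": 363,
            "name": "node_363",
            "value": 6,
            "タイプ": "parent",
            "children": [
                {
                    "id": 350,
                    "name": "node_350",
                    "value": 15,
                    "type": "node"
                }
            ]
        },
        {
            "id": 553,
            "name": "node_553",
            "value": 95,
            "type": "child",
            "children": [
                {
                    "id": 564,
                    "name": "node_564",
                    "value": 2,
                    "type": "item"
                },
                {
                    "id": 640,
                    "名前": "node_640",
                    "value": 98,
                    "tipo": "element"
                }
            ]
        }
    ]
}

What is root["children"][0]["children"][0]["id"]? 357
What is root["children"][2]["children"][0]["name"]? "node_564"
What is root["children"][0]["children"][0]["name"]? "node_357"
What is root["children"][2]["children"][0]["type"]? "item"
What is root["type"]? "folder"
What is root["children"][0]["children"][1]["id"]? 417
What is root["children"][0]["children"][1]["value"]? 56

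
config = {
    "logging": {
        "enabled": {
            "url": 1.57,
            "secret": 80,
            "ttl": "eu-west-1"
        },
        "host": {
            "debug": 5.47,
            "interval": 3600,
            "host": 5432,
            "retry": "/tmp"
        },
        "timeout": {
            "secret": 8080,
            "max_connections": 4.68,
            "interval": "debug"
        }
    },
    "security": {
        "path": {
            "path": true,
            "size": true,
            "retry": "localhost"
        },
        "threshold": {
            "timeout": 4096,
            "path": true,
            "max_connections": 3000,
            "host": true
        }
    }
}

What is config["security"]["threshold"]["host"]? True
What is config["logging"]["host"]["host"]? 5432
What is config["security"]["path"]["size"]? True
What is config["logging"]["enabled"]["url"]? 1.57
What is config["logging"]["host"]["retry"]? "/tmp"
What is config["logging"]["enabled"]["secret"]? 80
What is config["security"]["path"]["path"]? True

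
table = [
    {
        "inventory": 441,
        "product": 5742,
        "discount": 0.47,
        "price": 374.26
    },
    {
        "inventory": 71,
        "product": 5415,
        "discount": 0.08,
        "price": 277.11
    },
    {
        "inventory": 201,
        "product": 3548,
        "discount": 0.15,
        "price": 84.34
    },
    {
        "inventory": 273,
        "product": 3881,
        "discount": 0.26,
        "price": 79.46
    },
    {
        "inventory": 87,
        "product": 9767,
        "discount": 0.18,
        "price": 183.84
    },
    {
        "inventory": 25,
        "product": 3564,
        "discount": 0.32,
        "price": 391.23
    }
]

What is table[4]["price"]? 183.84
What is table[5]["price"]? 391.23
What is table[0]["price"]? 374.26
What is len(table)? 6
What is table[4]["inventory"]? 87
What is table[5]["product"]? 3564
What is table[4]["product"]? 9767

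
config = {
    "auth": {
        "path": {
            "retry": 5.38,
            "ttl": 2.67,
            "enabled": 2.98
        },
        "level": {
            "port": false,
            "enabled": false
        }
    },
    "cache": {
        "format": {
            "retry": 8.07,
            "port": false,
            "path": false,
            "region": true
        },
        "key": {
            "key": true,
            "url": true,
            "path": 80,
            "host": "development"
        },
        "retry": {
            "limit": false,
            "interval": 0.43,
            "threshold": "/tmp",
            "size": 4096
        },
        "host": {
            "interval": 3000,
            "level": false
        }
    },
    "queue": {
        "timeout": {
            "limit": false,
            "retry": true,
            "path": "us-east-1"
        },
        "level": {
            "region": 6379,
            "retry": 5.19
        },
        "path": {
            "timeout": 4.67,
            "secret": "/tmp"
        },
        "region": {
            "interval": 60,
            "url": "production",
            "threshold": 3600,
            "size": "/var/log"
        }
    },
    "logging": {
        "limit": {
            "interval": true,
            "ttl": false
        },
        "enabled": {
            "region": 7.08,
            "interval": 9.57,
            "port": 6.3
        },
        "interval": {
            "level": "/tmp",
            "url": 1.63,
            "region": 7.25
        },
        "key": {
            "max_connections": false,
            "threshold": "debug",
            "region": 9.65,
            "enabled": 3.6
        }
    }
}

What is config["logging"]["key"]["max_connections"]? False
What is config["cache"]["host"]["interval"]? 3000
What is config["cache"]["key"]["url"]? True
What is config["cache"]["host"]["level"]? False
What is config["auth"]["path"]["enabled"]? 2.98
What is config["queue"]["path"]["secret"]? "/tmp"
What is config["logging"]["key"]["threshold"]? "debug"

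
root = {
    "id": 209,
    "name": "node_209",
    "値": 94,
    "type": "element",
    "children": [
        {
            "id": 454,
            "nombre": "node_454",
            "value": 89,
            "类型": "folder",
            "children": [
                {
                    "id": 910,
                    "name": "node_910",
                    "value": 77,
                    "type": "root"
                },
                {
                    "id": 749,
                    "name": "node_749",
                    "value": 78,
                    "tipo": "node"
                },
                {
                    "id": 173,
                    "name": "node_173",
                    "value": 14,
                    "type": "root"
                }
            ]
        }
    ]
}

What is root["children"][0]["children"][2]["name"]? "node_173"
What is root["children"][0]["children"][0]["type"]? "root"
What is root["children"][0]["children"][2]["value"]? 14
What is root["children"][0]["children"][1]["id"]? 749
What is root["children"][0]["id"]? 454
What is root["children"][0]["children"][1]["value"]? 78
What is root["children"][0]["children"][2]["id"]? 173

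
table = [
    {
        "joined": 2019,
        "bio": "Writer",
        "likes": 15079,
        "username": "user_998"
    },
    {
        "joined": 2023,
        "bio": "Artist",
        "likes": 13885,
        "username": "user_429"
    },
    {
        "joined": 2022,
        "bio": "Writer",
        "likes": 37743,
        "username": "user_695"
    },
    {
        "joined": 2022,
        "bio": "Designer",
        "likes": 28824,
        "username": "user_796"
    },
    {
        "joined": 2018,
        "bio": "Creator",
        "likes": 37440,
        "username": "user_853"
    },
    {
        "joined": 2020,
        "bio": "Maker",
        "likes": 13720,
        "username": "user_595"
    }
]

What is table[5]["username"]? "user_595"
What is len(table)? 6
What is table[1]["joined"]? 2023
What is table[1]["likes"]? 13885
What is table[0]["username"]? "user_998"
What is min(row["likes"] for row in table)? 13720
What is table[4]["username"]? "user_853"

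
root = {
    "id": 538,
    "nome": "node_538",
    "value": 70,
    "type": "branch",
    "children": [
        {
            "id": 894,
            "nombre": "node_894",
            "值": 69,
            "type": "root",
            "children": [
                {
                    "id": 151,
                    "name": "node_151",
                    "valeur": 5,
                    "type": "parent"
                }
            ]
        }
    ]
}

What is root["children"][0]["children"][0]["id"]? 151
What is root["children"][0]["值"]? 69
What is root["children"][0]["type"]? "root"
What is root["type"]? "branch"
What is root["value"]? 70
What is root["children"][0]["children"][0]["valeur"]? 5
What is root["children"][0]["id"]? 894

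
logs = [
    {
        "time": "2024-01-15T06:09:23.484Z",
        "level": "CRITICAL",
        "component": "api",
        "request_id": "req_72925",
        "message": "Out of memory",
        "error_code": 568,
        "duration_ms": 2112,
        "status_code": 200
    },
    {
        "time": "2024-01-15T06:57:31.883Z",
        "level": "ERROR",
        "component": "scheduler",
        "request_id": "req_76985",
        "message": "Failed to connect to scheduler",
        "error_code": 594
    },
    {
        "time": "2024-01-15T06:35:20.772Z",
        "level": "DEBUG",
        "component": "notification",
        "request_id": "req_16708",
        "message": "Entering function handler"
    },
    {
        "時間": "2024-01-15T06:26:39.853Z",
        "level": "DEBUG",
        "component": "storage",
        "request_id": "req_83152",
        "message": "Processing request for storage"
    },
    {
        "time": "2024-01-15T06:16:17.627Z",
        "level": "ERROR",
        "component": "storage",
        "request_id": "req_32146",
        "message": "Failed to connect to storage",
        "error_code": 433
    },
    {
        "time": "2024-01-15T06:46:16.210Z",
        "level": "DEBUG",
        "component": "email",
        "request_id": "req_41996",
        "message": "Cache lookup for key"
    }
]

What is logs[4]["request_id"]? "req_32146"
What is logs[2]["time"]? "2024-01-15T06:35:20.772Z"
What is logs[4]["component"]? "storage"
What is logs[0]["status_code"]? 200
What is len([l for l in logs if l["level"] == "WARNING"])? 0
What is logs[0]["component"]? "api"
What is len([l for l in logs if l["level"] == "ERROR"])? 2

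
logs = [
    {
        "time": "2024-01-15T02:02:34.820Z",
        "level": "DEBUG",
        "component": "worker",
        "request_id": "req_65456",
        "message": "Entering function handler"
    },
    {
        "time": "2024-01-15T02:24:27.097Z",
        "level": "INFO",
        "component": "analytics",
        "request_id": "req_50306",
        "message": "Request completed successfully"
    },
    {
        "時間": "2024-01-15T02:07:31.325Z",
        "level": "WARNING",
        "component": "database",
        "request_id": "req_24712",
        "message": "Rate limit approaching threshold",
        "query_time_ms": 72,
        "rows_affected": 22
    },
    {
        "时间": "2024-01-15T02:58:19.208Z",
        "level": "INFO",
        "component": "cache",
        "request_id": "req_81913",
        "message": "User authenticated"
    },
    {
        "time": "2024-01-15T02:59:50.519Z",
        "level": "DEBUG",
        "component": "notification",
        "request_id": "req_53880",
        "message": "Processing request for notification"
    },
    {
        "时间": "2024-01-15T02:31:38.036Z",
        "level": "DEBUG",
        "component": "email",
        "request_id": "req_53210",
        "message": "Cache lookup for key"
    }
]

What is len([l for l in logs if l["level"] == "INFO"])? 2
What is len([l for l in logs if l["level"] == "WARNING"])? 1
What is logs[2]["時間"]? "2024-01-15T02:07:31.325Z"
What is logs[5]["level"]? "DEBUG"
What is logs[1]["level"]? "INFO"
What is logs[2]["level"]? "WARNING"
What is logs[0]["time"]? "2024-01-15T02:02:34.820Z"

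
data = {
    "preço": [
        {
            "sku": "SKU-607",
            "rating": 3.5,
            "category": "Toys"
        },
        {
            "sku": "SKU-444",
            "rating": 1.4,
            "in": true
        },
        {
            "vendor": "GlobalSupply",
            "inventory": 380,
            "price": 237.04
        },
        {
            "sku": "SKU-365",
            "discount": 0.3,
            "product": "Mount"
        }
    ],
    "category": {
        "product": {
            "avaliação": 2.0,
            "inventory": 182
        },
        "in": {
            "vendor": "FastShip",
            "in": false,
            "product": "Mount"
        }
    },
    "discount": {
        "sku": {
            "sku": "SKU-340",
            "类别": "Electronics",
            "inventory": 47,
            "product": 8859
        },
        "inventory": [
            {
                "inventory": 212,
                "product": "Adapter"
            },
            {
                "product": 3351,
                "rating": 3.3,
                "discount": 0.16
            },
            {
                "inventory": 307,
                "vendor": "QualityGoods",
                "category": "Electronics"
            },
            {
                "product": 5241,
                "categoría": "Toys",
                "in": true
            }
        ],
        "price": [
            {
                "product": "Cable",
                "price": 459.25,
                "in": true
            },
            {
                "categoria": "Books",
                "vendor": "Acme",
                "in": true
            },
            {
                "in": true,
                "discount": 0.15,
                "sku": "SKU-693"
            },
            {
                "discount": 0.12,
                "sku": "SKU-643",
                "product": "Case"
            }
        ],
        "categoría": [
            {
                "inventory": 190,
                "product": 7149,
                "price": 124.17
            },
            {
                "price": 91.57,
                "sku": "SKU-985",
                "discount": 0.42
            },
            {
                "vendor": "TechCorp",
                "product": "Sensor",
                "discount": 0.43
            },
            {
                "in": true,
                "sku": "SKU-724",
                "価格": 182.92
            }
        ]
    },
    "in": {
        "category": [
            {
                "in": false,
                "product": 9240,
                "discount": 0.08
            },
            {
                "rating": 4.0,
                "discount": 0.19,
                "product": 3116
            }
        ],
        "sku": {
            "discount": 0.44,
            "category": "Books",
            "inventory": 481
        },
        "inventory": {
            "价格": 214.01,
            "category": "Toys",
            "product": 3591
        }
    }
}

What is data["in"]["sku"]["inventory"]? 481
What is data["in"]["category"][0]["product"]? 9240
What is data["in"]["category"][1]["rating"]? 4.0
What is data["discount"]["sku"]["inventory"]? 47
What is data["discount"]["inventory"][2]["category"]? "Electronics"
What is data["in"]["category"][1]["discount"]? 0.19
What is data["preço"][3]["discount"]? 0.3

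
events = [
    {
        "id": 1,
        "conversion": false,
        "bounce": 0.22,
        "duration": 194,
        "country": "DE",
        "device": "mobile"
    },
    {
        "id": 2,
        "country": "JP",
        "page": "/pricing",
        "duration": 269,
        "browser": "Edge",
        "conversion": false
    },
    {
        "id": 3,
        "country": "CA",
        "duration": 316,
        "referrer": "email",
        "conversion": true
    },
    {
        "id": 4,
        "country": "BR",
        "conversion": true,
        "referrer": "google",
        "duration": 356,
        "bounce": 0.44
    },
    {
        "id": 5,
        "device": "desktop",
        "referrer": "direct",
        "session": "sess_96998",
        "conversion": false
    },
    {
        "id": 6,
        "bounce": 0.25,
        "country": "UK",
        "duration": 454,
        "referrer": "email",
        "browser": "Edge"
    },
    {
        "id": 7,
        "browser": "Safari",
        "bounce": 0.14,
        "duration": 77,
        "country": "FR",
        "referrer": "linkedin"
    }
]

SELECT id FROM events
[1, 2, 3, 4, 5, 6, 7]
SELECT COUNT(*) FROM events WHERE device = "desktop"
1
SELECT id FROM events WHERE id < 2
[1]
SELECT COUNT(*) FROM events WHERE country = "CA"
1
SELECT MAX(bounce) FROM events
0.44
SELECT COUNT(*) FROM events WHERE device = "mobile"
1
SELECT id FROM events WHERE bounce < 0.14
[]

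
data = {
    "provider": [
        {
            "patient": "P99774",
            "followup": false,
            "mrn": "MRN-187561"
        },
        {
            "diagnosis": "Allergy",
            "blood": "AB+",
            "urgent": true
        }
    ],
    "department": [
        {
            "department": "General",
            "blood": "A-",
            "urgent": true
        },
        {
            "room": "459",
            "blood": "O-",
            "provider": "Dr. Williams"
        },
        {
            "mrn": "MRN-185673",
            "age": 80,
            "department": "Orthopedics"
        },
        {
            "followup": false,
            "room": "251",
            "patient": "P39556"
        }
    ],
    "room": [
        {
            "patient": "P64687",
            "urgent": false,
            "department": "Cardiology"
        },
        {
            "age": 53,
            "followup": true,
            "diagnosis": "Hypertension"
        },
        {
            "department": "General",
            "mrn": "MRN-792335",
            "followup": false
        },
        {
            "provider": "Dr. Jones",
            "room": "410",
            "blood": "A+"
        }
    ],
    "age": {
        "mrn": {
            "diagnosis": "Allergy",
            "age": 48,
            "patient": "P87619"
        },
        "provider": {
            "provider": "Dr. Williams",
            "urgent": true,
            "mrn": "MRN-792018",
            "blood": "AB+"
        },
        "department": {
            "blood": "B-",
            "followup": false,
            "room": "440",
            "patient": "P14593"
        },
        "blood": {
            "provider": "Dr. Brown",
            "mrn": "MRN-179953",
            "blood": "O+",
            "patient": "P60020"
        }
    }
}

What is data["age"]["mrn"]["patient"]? "P87619"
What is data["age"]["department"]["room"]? "440"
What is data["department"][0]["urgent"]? True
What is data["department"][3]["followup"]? False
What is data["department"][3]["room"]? "251"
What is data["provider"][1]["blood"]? "AB+"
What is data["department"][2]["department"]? "Orthopedics"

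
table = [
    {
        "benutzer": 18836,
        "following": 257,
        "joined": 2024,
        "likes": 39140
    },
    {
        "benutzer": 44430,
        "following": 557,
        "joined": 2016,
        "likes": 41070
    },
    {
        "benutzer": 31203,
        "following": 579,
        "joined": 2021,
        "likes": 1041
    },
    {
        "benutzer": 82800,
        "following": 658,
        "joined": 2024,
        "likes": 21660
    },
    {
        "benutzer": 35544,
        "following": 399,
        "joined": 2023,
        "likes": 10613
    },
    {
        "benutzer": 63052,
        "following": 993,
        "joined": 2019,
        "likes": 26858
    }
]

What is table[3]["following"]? 658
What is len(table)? 6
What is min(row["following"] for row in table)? 257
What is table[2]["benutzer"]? 31203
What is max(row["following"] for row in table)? 993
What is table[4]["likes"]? 10613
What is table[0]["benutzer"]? 18836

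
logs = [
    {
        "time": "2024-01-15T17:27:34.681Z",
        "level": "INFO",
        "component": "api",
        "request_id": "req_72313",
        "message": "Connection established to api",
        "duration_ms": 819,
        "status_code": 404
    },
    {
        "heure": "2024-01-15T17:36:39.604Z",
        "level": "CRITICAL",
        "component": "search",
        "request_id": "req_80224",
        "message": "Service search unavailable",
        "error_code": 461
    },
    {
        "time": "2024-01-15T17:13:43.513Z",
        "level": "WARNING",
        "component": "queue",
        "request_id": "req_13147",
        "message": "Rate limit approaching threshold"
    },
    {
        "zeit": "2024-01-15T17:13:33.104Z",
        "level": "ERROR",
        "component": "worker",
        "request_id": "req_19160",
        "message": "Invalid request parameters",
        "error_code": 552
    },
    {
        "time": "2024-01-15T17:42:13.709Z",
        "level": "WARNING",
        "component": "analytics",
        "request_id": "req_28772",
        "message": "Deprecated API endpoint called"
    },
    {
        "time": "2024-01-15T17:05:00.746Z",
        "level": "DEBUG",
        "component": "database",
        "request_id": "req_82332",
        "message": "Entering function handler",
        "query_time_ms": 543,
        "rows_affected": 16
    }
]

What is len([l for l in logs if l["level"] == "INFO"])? 1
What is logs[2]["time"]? "2024-01-15T17:13:43.513Z"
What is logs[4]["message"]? "Deprecated API endpoint called"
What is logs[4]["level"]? "WARNING"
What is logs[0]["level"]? "INFO"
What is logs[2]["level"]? "WARNING"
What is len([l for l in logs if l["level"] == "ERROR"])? 1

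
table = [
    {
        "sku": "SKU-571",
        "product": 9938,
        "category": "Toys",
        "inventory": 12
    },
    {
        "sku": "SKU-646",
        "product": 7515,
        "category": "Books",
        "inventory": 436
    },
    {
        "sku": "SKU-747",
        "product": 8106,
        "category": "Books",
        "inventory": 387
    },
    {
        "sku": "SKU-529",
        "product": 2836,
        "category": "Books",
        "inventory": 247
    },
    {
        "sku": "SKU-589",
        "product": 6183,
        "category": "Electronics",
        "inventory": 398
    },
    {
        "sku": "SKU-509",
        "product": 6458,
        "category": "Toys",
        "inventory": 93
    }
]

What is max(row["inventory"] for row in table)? 436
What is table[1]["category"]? "Books"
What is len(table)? 6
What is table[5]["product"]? 6458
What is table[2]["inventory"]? 387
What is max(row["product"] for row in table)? 9938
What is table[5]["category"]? "Toys"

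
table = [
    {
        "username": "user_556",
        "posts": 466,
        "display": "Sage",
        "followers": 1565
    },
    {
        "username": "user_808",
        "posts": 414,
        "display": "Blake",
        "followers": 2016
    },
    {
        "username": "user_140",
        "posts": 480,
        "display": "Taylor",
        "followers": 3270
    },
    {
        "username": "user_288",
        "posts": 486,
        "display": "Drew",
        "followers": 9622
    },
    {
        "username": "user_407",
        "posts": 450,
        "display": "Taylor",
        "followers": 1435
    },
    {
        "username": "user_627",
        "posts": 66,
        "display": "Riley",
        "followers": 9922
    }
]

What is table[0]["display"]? "Sage"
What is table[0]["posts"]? 466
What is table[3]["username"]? "user_288"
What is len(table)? 6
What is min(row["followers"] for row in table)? 1435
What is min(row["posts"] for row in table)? 66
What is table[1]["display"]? "Blake"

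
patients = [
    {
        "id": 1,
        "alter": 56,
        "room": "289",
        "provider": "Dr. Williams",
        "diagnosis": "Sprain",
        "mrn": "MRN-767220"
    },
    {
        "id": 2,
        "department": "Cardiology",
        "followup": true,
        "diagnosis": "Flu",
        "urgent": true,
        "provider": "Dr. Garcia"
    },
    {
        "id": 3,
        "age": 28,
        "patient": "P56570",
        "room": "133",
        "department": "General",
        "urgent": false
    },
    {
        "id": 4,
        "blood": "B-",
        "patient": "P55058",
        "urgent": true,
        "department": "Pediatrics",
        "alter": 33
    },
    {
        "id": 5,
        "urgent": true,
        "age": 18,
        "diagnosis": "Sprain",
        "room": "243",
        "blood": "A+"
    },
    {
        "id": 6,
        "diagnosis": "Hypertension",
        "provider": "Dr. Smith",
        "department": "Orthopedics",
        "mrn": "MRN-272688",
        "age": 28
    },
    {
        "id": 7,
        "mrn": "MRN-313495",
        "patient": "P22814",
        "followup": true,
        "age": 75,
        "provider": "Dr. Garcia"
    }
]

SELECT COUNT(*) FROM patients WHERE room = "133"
1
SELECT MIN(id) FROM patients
1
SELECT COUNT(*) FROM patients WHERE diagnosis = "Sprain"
2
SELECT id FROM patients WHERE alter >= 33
[1, 4]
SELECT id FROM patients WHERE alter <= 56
[1, 4]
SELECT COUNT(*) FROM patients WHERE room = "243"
1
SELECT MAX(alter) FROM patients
56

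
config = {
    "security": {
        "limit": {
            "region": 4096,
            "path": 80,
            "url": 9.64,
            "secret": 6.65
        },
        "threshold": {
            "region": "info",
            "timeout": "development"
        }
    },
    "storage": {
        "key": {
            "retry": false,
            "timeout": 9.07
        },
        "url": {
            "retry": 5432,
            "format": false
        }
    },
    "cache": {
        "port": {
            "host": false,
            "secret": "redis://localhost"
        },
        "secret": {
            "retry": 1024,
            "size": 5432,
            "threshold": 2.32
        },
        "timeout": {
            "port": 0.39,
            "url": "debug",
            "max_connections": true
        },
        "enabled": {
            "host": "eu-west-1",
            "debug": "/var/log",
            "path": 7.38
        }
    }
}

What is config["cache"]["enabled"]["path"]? 7.38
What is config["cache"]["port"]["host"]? False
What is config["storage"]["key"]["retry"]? False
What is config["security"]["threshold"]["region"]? "info"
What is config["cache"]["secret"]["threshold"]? 2.32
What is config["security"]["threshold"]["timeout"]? "development"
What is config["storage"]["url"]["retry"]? 5432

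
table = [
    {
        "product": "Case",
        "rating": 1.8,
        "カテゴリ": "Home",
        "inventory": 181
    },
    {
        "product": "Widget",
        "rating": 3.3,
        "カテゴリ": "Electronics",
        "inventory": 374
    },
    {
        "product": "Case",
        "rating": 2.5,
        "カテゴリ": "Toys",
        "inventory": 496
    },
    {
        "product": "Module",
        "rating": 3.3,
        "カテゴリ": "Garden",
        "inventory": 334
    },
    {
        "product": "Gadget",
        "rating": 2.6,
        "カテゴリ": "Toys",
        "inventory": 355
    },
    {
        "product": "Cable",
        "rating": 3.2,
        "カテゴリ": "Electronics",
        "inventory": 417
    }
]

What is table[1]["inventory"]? 374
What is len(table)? 6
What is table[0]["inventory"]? 181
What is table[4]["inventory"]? 355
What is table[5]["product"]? "Cable"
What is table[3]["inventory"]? 334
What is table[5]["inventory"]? 417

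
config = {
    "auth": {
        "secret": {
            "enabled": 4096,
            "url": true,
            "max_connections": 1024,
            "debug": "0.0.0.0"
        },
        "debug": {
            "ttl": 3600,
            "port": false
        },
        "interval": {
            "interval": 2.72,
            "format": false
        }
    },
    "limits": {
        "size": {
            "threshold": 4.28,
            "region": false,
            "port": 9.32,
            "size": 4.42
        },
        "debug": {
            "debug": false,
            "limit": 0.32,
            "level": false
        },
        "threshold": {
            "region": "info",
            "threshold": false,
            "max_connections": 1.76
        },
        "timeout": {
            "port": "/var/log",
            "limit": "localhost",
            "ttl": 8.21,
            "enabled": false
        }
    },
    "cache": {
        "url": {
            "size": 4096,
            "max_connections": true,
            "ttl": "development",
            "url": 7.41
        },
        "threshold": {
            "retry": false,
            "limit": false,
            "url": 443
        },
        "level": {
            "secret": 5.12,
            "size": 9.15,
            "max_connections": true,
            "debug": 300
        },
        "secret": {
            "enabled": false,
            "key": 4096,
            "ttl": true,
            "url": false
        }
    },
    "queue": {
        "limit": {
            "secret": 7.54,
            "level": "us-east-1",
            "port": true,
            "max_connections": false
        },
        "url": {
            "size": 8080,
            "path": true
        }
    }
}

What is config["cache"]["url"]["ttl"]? "development"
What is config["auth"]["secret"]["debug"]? "0.0.0.0"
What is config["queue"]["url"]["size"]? 8080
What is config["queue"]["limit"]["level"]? "us-east-1"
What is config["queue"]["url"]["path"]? True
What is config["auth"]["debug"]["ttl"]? 3600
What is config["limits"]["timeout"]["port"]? "/var/log"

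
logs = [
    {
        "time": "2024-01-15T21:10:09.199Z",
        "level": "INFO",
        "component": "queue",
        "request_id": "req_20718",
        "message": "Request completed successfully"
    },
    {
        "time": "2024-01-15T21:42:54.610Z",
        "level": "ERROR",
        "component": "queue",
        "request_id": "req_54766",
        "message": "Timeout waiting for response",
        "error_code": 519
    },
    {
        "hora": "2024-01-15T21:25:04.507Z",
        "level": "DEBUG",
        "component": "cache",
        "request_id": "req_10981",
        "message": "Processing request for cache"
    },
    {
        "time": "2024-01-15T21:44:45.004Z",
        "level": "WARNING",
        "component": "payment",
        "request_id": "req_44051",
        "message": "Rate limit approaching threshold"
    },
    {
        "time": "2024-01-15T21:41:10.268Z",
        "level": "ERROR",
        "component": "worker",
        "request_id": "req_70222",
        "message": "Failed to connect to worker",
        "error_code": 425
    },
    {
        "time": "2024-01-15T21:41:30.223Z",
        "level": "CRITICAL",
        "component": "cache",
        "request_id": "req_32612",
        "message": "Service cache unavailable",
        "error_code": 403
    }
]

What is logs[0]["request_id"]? "req_20718"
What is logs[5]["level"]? "CRITICAL"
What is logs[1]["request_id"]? "req_54766"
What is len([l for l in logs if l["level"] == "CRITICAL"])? 1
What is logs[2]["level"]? "DEBUG"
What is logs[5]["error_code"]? 403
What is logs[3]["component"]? "payment"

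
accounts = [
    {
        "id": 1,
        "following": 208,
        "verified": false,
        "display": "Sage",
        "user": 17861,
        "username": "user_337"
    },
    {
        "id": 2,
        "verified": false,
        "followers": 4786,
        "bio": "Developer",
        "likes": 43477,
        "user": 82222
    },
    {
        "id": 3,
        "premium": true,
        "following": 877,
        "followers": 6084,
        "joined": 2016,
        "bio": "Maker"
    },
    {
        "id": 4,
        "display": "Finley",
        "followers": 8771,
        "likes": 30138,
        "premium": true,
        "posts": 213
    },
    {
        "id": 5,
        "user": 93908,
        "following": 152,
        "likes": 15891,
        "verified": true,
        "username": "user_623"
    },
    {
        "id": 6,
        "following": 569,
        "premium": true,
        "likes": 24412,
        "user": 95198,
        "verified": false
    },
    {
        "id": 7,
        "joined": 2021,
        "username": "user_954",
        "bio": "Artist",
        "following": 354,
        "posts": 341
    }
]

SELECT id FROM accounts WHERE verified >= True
[5]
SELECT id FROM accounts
[1, 2, 3, 4, 5, 6, 7]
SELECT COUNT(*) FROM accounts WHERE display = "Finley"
1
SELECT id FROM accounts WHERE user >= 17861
[1, 2, 5, 6]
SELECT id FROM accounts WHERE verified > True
[]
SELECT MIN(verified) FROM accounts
False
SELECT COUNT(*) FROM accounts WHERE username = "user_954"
1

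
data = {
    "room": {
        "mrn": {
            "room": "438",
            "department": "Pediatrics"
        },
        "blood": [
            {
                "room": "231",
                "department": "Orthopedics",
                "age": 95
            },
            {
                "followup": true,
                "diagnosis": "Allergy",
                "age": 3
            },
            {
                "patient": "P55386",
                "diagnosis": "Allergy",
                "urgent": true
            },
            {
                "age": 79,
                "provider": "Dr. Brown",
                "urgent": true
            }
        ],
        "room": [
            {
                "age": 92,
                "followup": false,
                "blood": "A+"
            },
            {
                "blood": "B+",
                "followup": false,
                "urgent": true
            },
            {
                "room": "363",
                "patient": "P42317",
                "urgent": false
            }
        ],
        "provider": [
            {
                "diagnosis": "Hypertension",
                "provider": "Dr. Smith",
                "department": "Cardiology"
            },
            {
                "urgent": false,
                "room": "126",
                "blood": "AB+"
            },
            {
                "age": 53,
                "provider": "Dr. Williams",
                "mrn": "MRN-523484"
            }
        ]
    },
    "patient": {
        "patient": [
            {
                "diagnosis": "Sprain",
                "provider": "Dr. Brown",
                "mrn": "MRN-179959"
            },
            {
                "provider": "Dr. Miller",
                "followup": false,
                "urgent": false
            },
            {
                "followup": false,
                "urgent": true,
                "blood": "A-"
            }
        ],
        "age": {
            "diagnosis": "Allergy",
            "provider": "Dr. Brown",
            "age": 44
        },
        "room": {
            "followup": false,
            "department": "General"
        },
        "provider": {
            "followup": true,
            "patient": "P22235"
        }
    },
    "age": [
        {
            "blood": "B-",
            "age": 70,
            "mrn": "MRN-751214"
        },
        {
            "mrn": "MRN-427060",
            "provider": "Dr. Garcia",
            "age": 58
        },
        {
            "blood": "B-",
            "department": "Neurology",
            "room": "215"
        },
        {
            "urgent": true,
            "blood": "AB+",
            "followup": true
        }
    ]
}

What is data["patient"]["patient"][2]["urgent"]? True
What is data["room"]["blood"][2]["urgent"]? True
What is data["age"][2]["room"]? "215"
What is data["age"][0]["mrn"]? "MRN-751214"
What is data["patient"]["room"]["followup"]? False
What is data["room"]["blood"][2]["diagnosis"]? "Allergy"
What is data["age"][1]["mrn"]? "MRN-427060"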